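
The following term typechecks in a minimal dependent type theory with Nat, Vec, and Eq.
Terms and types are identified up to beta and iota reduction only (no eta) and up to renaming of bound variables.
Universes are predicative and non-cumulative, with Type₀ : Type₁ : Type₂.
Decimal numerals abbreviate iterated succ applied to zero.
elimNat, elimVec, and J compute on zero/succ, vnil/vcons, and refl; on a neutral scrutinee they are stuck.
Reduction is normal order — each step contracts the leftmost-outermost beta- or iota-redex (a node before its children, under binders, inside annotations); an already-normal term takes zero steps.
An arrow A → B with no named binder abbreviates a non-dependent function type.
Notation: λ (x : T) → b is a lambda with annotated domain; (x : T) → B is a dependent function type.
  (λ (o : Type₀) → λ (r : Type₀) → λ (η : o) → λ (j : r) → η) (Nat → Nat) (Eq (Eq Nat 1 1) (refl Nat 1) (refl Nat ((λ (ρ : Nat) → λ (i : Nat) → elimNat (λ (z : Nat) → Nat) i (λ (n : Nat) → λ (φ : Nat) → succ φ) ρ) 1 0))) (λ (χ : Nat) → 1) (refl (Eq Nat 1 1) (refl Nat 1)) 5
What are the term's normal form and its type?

normal form:
  1
the term's type:
  Nat


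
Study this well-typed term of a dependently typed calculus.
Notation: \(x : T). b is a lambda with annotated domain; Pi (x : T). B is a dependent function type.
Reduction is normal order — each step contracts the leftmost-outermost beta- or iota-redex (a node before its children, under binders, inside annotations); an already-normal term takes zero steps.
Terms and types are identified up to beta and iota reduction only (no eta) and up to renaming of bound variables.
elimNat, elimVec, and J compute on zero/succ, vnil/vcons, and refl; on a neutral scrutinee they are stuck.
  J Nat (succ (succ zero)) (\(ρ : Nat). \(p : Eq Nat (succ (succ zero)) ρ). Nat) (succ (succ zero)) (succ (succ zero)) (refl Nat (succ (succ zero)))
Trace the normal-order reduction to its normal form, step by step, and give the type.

normal-order reduction sequence:
  J Nat (succ (succ zero)) (\(ρ : Nat). \(p : Eq Nat (succ (succ zero)) ρ). Nat) (succ (succ zero)) (succ (succ zero)) (refl Nat (succ (succ zero)))
  ~> succ (succ zero)
the term's type:
  Nat


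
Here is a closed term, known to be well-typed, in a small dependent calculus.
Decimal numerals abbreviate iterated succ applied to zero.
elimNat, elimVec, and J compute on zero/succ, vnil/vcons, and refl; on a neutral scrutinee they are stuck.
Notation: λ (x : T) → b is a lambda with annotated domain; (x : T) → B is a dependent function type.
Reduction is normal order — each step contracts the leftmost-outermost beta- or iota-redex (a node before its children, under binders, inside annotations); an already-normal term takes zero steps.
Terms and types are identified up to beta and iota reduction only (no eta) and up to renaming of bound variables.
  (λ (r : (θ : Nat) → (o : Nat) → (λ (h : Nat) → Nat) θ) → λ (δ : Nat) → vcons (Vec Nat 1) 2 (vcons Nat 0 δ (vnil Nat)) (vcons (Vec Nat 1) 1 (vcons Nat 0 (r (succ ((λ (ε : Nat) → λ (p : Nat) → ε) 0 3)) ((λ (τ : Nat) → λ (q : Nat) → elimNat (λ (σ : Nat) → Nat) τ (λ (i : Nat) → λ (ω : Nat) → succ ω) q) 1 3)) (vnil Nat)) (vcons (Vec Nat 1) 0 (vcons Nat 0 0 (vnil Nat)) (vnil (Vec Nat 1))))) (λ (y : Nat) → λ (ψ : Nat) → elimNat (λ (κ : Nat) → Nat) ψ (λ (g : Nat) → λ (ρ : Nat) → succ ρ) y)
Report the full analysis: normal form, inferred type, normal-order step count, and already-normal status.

reduced normal form:
  λ (r : Nat) → vcons (Vec Nat 1) 2 (vcons Nat 0 r (vnil Nat)) (vcons (Vec Nat 1) 1 (vcons Nat 0 5 (vnil Nat)) (vcons (Vec Nat 1) 0 (vcons Nat 0 0 (vnil Nat)) (vnil (Vec Nat 1))))
type:
  (r : Nat) → Vec (Vec Nat 1) 3
steps to reach normal form (normal order): 21
term was already normal: no
first contracted redex: a beta-redex


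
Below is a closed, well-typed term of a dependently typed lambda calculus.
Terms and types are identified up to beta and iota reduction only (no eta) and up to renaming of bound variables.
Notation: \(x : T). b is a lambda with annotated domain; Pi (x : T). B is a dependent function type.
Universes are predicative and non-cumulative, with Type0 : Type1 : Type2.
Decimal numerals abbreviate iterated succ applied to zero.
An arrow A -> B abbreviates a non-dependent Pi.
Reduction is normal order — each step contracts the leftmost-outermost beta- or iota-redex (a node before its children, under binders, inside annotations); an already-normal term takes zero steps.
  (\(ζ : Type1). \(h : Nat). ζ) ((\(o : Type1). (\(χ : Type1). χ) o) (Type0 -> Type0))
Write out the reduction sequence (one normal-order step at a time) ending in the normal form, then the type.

normal-order reduction sequence:
  (\(ζ : Type1). \(h : Nat). ζ) ((\(o : Type1). (\(χ : Type1). χ) o) (Type0 -> Type0))
  ~> \(ζ : Nat). (\(h : Type1). (\(o : Type1). o) h) (Type0 -> Type0)
  ~> \(ζ : Nat). (\(h : Type1). h) (Type0 -> Type0)
  ~> \(ζ : Nat). Type0 -> Type0
inferred type:
  Nat -> Type1


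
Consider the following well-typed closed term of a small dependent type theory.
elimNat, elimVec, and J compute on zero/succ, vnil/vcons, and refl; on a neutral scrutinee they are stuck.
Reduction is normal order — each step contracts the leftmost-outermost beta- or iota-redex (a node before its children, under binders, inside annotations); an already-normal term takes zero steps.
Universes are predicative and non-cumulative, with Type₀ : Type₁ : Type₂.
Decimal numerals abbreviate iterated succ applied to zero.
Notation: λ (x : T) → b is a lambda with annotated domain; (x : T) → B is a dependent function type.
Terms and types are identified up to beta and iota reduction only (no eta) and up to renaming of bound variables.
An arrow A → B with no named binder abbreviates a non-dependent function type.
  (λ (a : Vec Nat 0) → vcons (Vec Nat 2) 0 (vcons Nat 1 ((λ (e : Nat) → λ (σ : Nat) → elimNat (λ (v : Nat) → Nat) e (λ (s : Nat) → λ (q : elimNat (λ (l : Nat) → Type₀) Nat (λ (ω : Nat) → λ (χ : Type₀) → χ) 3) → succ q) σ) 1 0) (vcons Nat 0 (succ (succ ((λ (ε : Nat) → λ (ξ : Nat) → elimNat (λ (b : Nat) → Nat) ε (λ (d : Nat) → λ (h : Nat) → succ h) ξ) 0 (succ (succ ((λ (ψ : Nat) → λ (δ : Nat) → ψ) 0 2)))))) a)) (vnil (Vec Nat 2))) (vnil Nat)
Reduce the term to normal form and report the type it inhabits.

normal form:
  vcons (Vec Nat 2) 0 (vcons Nat 1 1 (vcons Nat 0 4 (vnil Nat))) (vnil (Vec Nat 2))
the term's type:
  Vec (Vec Nat 2) 1
observation: the leftmost-outermost redex is a beta-redex, and normalization takes 15 steps.


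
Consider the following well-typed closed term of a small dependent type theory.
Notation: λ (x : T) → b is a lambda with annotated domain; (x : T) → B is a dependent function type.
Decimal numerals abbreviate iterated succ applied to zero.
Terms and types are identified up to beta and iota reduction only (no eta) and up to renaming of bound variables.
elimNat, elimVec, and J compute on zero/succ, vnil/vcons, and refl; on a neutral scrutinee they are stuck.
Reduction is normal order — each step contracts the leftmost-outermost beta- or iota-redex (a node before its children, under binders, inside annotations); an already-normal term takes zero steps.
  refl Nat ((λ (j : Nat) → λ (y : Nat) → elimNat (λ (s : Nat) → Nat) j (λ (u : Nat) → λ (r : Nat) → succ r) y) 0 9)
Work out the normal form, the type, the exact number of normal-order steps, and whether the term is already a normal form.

normal form:
  refl Nat 9
inferred type:
  Eq Nat 9 9
reduction steps (normal order): 30
started in normal form: no
first contracted redex: a beta-redex


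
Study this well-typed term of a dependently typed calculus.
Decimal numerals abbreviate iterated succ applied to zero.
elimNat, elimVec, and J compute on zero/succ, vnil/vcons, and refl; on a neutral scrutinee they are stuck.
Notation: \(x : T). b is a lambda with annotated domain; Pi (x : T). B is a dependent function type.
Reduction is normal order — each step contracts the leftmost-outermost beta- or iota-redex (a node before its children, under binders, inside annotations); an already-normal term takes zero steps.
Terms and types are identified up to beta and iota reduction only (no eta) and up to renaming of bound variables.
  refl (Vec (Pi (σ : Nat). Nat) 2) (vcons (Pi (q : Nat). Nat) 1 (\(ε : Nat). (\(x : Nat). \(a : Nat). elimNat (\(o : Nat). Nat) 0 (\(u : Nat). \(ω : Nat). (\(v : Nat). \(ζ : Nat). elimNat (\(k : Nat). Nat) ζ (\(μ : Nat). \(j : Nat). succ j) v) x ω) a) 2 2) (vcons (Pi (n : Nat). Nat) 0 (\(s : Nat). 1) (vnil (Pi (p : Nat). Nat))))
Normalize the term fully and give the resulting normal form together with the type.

normal form:
  refl (Vec (Pi (σ : Nat). Nat) 2) (vcons (Pi (q : Nat). Nat) 1 (\(ε : Nat). 4) (vcons (Pi (x : Nat). Nat) 0 (\(a : Nat). 1) (vnil (Pi (o : Nat). Nat))))
the term's type:
  Eq (Vec (Pi (σ : Nat). Nat) 2) (vcons (Pi (q : Nat). Nat) 1 (\(ε : Nat). 4) (vcons (Pi (x : Nat). Nat) 0 (\(a : Nat). 1) (vnil (Pi (o : Nat). Nat)))) (vcons (Pi (u : Nat). Nat) 1 (\(ω : Nat). 4) (vcons (Pi (v : Nat). Nat) 0 (\(ζ : Nat). 1) (vnil (Pi (k : Nat). Nat))))


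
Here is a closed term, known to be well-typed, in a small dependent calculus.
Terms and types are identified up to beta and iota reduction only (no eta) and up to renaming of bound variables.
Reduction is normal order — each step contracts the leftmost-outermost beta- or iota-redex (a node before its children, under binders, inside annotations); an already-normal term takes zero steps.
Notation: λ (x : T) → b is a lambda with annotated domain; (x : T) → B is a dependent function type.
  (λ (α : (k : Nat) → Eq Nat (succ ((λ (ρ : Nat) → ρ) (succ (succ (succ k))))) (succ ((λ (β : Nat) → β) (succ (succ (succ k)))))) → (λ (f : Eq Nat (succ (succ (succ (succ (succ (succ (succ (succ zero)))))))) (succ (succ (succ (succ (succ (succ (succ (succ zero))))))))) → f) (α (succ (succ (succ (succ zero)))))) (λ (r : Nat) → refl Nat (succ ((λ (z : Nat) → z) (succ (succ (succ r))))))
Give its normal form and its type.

resulting normal form:
  refl Nat (succ (succ (succ (succ (succ (succ (succ (succ zero))))))))
inferred type:
  Eq Nat (succ (succ (succ (succ (succ (succ (succ (succ zero)))))))) (succ (succ (succ (succ (succ (succ (succ (succ zero))))))))
observation: contracting a beta-redex first, the term normalizes in 4 steps.


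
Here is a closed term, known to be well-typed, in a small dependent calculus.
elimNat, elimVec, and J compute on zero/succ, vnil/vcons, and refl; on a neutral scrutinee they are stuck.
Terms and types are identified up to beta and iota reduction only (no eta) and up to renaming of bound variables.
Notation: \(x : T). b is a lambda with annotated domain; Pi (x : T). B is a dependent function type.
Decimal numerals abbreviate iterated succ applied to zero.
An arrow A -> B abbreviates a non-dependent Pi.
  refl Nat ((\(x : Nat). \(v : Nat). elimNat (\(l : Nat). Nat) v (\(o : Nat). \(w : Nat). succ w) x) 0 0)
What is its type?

inferred type:
  Eq Nat 0 0


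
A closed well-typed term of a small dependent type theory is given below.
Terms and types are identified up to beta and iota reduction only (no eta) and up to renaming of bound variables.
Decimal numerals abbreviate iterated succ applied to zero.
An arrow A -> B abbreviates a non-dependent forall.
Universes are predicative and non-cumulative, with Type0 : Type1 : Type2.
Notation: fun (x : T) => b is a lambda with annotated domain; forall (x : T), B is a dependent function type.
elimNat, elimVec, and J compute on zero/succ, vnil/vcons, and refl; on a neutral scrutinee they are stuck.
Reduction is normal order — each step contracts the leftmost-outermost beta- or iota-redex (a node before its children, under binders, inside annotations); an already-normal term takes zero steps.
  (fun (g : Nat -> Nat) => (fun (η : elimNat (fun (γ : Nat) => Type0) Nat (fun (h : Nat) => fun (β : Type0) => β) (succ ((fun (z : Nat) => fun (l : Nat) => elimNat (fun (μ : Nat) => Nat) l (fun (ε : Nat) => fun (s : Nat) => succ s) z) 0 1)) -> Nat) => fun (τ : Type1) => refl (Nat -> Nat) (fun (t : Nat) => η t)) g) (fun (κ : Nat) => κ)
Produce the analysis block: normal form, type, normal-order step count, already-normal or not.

normal form:
  fun (g : Type1) => refl (Nat -> Nat) (fun (η : Nat) => η)
type:
  Type1 -> Eq (Nat -> Nat) (fun (g : Nat) => g) (fun (η : Nat) => η)
steps to reach normal form (normal order): 3
term was already normal: no
first redex: a beta-redex


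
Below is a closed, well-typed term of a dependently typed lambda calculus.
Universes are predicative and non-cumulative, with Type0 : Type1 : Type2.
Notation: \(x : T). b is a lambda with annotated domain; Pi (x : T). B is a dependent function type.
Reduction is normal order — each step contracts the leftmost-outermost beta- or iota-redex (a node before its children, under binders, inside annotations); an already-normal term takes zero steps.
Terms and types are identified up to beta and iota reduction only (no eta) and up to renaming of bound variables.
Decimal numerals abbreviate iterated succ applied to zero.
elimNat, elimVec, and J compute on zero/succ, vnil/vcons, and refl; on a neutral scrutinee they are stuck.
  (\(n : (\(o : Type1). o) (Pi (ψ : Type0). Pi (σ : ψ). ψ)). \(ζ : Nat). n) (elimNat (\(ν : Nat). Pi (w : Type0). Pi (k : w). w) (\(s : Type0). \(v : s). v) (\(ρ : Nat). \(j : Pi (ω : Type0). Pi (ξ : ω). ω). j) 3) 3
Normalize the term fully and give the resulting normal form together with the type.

normal form:
  \(n : Type0). \(o : n). o
type:
  Pi (n : Type0). Pi (o : n). n


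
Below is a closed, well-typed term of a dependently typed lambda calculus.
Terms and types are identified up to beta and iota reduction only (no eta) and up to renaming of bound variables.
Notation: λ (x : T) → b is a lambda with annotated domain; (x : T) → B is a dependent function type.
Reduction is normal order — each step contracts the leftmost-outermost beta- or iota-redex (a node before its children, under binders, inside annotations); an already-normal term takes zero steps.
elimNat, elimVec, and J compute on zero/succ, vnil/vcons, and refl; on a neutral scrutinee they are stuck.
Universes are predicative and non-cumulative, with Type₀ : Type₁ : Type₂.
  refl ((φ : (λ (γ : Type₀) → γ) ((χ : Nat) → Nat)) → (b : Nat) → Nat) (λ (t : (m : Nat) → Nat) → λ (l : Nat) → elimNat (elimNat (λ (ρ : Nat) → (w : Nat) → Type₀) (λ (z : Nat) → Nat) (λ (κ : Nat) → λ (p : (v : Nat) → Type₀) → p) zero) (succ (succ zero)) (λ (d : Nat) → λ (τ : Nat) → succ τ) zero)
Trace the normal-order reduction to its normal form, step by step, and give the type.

normal-order reduction sequence:
  refl ((φ : (λ (γ : Type₀) → γ) ((χ : Nat) → Nat)) → (b : Nat) → Nat) (λ (t : (m : Nat) → Nat) → λ (l : Nat) → elimNat (elimNat (λ (ρ : Nat) → (w : Nat) → Type₀) (λ (z : Nat) → Nat) (λ (κ : Nat) → λ (p : (v : Nat) → Type₀) → p) zero) (succ (succ zero)) (λ (d : Nat) → λ (τ : Nat) → succ τ) zero)
  ~> refl ((φ : (γ : Nat) → Nat) → (χ : Nat) → Nat) (λ (b : (t : Nat) → Nat) → λ (m : Nat) → elimNat (elimNat (λ (l : Nat) → (ρ : Nat) → Type₀) (λ (w : Nat) → Nat) (λ (z : Nat) → λ (κ : (p : Nat) → Type₀) → κ) zero) (succ (succ zero)) (λ (v : Nat) → λ (d : Nat) → succ d) zero)
  ~> refl ((φ : (γ : Nat) → Nat) → (χ : Nat) → Nat) (λ (b : (t : Nat) → Nat) → λ (m : Nat) → succ (succ zero))
the term's type:
  Eq ((φ : (γ : Nat) → Nat) → (χ : Nat) → Nat) (λ (b : (t : Nat) → Nat) → λ (m : Nat) → succ (succ zero)) (λ (l : (ρ : Nat) → Nat) → λ (w : Nat) → succ (succ zero))


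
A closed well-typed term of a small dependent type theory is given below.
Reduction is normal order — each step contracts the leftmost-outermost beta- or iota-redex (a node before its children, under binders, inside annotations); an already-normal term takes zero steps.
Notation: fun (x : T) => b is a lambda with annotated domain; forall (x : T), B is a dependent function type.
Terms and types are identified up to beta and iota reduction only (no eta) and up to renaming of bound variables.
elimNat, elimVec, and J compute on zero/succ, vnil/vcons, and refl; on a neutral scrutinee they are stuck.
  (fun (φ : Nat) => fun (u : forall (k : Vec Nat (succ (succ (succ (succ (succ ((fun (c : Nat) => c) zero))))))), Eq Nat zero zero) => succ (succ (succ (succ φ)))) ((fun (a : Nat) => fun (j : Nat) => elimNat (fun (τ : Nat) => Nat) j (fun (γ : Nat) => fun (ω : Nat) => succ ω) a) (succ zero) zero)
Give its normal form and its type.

normal form:
  fun (φ : forall (u : Vec Nat (succ (succ (succ (succ (succ zero)))))), Eq Nat zero zero) => succ (succ (succ (succ (succ zero))))
inferred type:
  forall (φ : forall (u : Vec Nat (succ (succ (succ (succ (succ zero)))))), Eq Nat zero zero), Nat


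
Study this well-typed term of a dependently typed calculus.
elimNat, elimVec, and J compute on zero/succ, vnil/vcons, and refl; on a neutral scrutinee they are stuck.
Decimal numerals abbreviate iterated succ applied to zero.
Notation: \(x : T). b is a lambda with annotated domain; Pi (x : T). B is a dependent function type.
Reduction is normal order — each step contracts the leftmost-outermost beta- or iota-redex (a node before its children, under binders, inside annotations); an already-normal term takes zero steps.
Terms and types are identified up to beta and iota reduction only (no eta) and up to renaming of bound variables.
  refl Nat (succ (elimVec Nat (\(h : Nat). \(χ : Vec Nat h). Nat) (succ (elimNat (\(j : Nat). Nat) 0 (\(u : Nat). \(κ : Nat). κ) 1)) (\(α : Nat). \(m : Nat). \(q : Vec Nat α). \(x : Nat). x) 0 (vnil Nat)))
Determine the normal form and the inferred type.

reduced normal form:
  refl Nat 2
inferred type:
  Eq Nat 2 2
observation: contracting an elimVec iota-redex first, the term normalizes in 5 steps.


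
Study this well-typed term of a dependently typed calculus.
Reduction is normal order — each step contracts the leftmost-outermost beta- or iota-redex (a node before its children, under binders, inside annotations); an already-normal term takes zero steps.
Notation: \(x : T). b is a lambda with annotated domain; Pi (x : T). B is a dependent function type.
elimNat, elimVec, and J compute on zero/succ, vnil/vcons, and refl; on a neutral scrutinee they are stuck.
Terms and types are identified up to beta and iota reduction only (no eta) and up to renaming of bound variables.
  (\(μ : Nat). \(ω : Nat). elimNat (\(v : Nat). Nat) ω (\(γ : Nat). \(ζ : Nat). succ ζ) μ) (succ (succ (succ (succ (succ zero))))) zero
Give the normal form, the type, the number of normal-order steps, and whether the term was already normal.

resulting normal form:
  succ (succ (succ (succ (succ zero))))
the term's type:
  Nat
steps to reach normal form (normal order): 18
already normal: no
first redex: a beta-redex


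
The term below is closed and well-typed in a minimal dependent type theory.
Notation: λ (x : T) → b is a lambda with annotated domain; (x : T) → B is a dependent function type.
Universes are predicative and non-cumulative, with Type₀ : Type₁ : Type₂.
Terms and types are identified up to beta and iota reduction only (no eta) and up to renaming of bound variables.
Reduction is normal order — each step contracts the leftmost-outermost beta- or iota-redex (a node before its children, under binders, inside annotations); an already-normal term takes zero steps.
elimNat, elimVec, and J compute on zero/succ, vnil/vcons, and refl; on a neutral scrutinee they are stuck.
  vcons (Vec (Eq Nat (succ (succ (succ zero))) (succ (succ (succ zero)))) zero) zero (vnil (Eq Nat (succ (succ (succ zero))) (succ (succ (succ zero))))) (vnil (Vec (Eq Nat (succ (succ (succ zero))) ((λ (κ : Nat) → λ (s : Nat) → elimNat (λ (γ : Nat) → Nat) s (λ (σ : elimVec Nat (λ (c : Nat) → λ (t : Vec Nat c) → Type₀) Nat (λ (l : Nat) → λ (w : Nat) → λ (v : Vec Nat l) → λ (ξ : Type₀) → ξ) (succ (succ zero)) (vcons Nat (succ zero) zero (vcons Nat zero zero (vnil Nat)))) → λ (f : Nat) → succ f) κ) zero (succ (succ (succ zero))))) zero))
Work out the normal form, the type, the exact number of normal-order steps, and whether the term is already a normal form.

resulting normal form:
  vcons (Vec (Eq Nat (succ (succ (succ zero))) (succ (succ (succ zero)))) zero) zero (vnil (Eq Nat (succ (succ (succ zero))) (succ (succ (succ zero))))) (vnil (Vec (Eq Nat (succ (succ (succ zero))) (succ (succ (succ zero)))) zero))
the term's type:
  Vec (Vec (Eq Nat (succ (succ (succ zero))) (succ (succ (succ zero)))) zero) (succ zero)
steps to reach normal form (normal order): 3
term was already normal: no
first contracted redex: a beta-redex


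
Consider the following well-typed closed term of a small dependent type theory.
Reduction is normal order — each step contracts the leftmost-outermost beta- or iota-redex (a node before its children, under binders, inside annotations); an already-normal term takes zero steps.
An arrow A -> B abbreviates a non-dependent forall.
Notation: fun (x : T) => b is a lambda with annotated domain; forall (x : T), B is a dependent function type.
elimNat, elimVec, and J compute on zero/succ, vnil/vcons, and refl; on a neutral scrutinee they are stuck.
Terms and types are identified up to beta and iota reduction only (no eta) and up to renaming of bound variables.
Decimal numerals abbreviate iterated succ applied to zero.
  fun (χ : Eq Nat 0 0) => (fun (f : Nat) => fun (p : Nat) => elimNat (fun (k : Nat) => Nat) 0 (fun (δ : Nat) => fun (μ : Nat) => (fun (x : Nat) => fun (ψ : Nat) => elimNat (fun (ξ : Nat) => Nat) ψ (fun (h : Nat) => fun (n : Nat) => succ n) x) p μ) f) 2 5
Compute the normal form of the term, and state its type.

normal form:
  fun (χ : Eq Nat 0 0) => 10
the term's type:
  Eq Nat 0 0 -> Nat


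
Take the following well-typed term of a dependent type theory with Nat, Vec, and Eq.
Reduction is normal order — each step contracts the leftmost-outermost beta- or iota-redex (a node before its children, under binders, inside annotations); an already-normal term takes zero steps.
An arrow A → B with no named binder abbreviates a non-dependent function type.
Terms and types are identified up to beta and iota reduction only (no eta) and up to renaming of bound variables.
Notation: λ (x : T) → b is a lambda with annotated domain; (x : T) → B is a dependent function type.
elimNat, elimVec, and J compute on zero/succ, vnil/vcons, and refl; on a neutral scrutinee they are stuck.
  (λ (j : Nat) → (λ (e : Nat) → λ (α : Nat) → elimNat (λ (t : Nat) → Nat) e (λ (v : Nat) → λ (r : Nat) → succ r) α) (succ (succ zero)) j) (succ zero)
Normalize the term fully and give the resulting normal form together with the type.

resulting normal form:
  succ (succ (succ zero))
type:
  Nat
observation: the first redex contracted is a beta-redex; the normal form is reached in 7 normal-order steps.


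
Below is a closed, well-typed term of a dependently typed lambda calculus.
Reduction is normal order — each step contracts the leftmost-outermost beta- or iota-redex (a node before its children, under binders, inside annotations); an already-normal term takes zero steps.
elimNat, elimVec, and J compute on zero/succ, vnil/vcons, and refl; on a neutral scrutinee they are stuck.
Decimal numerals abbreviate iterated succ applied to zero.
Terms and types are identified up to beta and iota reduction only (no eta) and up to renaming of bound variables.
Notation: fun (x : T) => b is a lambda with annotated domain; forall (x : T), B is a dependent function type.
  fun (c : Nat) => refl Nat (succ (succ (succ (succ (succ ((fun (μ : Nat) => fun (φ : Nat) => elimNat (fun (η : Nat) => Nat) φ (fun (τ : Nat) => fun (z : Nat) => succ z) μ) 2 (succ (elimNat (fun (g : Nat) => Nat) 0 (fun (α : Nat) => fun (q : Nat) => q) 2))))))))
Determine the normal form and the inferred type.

normal form:
  fun (c : Nat) => refl Nat 8
type:
  forall (c : Nat), Eq Nat 8 8


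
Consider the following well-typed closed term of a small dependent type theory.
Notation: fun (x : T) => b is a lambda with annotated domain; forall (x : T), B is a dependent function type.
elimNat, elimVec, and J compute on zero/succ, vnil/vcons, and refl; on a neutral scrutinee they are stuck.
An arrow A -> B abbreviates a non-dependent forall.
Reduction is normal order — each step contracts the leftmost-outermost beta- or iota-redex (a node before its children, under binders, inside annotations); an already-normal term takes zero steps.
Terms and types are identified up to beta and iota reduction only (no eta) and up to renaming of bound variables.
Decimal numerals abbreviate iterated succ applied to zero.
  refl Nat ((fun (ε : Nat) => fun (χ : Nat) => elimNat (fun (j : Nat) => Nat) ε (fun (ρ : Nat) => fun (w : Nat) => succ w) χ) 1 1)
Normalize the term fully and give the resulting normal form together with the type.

reduced normal form:
  refl Nat 2
type:
  Eq Nat 2 2


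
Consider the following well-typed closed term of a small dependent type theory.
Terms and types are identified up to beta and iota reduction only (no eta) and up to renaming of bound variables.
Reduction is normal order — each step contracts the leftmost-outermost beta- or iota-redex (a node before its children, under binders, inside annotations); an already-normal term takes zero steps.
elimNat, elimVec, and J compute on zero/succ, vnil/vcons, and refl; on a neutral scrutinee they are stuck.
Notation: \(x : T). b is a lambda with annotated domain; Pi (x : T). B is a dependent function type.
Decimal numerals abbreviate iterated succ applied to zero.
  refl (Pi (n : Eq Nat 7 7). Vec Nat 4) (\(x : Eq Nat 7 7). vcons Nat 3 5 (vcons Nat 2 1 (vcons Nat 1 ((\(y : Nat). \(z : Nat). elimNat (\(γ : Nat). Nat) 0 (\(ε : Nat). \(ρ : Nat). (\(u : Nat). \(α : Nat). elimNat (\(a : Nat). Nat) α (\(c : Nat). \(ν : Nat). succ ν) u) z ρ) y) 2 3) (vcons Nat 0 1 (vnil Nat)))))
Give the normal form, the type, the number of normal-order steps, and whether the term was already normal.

normal form:
  refl (Pi (n : Eq Nat 7 7). Vec Nat 4) (\(x : Eq Nat 7 7). vcons Nat 3 5 (vcons Nat 2 1 (vcons Nat 1 6 (vcons Nat 0 1 (vnil Nat)))))
the term's type:
  Eq (Pi (n : Eq Nat 7 7). Vec Nat 4) (\(x : Eq Nat 7 7). vcons Nat 3 5 (vcons Nat 2 1 (vcons Nat 1 6 (vcons Nat 0 1 (vnil Nat))))) (\(y : Eq Nat 7 7). vcons Nat 3 5 (vcons Nat 2 1 (vcons Nat 1 6 (vcons Nat 0 1 (vnil Nat)))))
reduction steps (normal order): 33
started in normal form: no
first redex: a beta-redex


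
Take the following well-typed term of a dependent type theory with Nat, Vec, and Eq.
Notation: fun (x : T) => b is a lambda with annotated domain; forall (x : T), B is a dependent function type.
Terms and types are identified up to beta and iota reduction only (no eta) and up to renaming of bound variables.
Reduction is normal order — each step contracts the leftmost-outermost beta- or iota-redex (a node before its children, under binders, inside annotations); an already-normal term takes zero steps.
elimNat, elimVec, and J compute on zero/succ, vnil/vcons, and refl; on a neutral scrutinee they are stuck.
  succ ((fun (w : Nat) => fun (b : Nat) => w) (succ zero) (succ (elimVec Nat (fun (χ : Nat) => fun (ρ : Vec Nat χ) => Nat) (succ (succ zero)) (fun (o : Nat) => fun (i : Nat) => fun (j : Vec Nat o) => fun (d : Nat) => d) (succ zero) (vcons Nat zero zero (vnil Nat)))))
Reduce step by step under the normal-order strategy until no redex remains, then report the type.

normal-order reduction sequence:
  succ ((fun (w : Nat) => fun (b : Nat) => w) (succ zero) (succ (elimVec Nat (fun (χ : Nat) => fun (ρ : Vec Nat χ) => Nat) (succ (succ zero)) (fun (o : Nat) => fun (i : Nat) => fun (j : Vec Nat o) => fun (d : Nat) => d) (succ zero) (vcons Nat zero zero (vnil Nat)))))
  ~> succ ((fun (w : Nat) => succ zero) (succ (elimVec Nat (fun (b : Nat) => fun (χ : Vec Nat b) => Nat) (succ (succ zero)) (fun (ρ : Nat) => fun (o : Nat) => fun (i : Vec Nat ρ) => fun (j : Nat) => j) (succ zero) (vcons Nat zero zero (vnil Nat)))))
  ~> succ (succ zero)
the term's type:
  Nat


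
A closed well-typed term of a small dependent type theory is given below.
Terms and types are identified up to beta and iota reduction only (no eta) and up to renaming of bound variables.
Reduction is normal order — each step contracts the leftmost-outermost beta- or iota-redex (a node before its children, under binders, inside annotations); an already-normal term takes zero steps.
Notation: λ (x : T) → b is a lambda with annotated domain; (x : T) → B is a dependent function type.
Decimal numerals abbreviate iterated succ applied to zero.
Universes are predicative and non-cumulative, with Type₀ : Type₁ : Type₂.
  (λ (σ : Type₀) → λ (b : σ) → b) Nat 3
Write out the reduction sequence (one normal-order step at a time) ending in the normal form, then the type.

reduction (normal order):
  (λ (σ : Type₀) → λ (b : σ) → b) Nat 3
  ~> (λ (σ : Nat) → σ) 3
  ~> 3
the term's type:
  Nat


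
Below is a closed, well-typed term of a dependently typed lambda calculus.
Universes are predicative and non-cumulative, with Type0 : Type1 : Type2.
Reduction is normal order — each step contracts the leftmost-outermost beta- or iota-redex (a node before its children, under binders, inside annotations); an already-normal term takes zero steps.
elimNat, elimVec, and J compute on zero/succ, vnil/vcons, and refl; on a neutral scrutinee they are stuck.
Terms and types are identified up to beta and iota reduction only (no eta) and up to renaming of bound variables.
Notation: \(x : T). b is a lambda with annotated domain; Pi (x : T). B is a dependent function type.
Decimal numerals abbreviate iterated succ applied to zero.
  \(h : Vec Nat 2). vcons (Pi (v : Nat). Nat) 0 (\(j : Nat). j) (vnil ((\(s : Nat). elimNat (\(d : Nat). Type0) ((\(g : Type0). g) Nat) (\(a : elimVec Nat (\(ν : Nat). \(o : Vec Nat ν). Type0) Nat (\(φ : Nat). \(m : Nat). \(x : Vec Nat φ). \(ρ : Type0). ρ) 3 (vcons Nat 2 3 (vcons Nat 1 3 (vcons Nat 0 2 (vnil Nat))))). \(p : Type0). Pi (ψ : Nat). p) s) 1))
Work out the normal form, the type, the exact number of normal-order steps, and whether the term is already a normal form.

reduced normal form:
  \(h : Vec Nat 2). vcons (Pi (v : Nat). Nat) 0 (\(j : Nat). j) (vnil (Pi (s : Nat). Nat))
the term's type:
  Pi (h : Vec Nat 2). Vec (Pi (v : Nat). Nat) 1
steps to reach normal form (normal order): 6
already normal: no
first redex: a beta-redex


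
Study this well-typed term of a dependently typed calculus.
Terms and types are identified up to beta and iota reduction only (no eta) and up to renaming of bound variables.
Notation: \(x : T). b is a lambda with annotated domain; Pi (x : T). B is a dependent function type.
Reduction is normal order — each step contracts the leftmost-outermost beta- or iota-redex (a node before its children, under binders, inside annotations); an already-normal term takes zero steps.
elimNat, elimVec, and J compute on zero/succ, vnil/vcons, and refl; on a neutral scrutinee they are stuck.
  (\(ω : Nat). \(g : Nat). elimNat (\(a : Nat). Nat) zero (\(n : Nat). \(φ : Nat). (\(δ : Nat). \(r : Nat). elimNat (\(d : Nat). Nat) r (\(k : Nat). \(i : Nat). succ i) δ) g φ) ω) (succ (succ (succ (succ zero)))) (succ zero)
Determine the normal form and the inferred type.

normal form:
  succ (succ (succ (succ zero)))
inferred type:
  Nat


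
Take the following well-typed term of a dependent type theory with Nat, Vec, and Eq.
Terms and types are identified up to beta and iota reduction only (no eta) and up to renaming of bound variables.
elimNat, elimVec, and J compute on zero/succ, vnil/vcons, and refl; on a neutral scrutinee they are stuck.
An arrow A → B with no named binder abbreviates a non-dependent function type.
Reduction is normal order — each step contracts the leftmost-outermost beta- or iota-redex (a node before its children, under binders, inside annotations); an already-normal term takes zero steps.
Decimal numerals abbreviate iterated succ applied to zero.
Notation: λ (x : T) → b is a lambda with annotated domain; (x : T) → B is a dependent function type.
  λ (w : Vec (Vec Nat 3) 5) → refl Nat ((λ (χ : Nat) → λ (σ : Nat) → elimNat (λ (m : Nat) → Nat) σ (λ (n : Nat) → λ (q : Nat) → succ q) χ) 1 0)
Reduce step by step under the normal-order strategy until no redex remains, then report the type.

normal-order reduction:
  λ (w : Vec (Vec Nat 3) 5) → refl Nat ((λ (χ : Nat) → λ (σ : Nat) → elimNat (λ (m : Nat) → Nat) σ (λ (n : Nat) → λ (q : Nat) → succ q) χ) 1 0)
  ~> λ (w : Vec (Vec Nat 3) 5) → refl Nat ((λ (χ : Nat) → elimNat (λ (σ : Nat) → Nat) χ (λ (m : Nat) → λ (n : Nat) → succ n) 1) 0)
  ~> λ (w : Vec (Vec Nat 3) 5) → refl Nat (elimNat (λ (χ : Nat) → Nat) 0 (λ (σ : Nat) → λ (m : Nat) → succ m) 1)
  ~> λ (w : Vec (Vec Nat 3) 5) → refl Nat ((λ (χ : Nat) → λ (σ : Nat) → succ σ) 0 (elimNat (λ (m : Nat) → Nat) 0 (λ (n : Nat) → λ (q : Nat) → succ q) 0))
  ~> λ (w : Vec (Vec Nat 3) 5) → refl Nat ((λ (χ : Nat) → succ χ) (elimNat (λ (σ : Nat) → Nat) 0 (λ (m : Nat) → λ (n : Nat) → succ n) 0))
  ~> λ (w : Vec (Vec Nat 3) 5) → refl Nat (succ (elimNat (λ (χ : Nat) → Nat) 0 (λ (σ : Nat) → λ (m : Nat) → succ m) 0))
  ~> λ (w : Vec (Vec Nat 3) 5) → refl Nat 1
inferred type:
  Vec (Vec Nat 3) 5 → Eq Nat 1 1


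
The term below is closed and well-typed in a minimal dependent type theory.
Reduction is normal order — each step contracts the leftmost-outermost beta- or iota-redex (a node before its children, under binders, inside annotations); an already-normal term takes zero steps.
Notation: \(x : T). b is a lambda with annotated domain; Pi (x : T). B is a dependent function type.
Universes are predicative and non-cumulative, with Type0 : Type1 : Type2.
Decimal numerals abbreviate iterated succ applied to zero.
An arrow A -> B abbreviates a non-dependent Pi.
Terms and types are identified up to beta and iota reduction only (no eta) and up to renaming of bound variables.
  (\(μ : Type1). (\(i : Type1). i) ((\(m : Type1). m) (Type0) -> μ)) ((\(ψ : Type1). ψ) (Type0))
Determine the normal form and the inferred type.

reduced normal form:
  Type0 -> Type0
the term's type:
  Type1


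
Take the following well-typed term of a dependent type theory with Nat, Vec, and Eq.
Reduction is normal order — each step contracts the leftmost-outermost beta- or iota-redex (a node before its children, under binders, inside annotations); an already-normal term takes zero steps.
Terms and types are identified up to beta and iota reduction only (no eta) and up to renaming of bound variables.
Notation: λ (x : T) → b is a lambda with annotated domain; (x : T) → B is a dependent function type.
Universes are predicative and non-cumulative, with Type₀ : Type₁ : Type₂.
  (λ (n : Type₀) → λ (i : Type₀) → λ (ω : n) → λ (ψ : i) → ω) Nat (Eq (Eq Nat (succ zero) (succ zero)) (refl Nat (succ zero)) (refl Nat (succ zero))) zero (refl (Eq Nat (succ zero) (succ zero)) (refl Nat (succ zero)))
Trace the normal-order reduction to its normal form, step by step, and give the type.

normal-order reduction sequence:
  (λ (n : Type₀) → λ (i : Type₀) → λ (ω : n) → λ (ψ : i) → ω) Nat (Eq (Eq Nat (succ zero) (succ zero)) (refl Nat (succ zero)) (refl Nat (succ zero))) zero (refl (Eq Nat (succ zero) (succ zero)) (refl Nat (succ zero)))
  ~> (λ (n : Type₀) → λ (i : Nat) → λ (ω : n) → i) (Eq (Eq Nat (succ zero) (succ zero)) (refl Nat (succ zero)) (refl Nat (succ zero))) zero (refl (Eq Nat (succ zero) (succ zero)) (refl Nat (succ zero)))
  ~> (λ (n : Nat) → λ (i : Eq (Eq Nat (succ zero) (succ zero)) (refl Nat (succ zero)) (refl Nat (succ zero))) → n) zero (refl (Eq Nat (succ zero) (succ zero)) (refl Nat (succ zero)))
  ~> (λ (n : Eq (Eq Nat (succ zero) (succ zero)) (refl Nat (succ zero)) (refl Nat (succ zero))) → zero) (refl (Eq Nat (succ zero) (succ zero)) (refl Nat (succ zero)))
  ~> zero
type:
  Nat


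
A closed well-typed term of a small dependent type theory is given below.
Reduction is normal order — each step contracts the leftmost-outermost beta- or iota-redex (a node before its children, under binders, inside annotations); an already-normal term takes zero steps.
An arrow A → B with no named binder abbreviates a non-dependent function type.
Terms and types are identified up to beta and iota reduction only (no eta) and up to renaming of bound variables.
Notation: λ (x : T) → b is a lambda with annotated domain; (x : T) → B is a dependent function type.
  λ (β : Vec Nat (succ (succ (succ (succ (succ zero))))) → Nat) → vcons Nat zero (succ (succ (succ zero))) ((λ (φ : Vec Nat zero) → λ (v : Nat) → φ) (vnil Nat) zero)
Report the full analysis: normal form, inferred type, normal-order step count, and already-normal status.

reduced normal form:
  λ (β : Vec Nat (succ (succ (succ (succ (succ zero))))) → Nat) → vcons Nat zero (succ (succ (succ zero))) (vnil Nat)
type:
  (Vec Nat (succ (succ (succ (succ (succ zero))))) → Nat) → Vec Nat (succ zero)
normal-order step count: 2
term was already normal: no
first redex: a beta-redex


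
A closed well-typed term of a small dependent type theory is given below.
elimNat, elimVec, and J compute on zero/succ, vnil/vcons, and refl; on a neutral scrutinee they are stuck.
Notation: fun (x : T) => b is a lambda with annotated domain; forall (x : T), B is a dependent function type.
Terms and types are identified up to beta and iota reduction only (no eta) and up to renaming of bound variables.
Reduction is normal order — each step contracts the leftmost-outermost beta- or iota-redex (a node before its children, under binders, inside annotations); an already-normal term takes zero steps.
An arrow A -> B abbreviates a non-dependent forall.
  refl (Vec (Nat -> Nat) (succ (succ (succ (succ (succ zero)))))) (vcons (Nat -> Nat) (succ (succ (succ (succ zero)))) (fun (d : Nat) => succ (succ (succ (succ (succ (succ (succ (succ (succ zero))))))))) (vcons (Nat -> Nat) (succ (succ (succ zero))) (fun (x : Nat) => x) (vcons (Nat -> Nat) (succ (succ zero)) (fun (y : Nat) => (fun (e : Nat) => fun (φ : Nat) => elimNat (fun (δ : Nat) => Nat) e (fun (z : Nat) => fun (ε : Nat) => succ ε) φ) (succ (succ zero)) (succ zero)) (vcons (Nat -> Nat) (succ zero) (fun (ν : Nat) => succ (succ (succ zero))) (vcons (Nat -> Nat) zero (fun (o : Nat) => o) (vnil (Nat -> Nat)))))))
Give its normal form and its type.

resulting normal form:
  refl (Vec (Nat -> Nat) (succ (succ (succ (succ (succ zero)))))) (vcons (Nat -> Nat) (succ (succ (succ (succ zero)))) (fun (d : Nat) => succ (succ (succ (succ (succ (succ (succ (succ (succ zero))))))))) (vcons (Nat -> Nat) (succ (succ (succ zero))) (fun (x : Nat) => x) (vcons (Nat -> Nat) (succ (succ zero)) (fun (y : Nat) => succ (succ (succ zero))) (vcons (Nat -> Nat) (succ zero) (fun (e : Nat) => succ (succ (succ zero))) (vcons (Nat -> Nat) zero (fun (φ : Nat) => φ) (vnil (Nat -> Nat)))))))
inferred type:
  Eq (Vec (Nat -> Nat) (succ (succ (succ (succ (succ zero)))))) (vcons (Nat -> Nat) (succ (succ (succ (succ zero)))) (fun (d : Nat) => succ (succ (succ (succ (succ (succ (succ (succ (succ zero))))))))) (vcons (Nat -> Nat) (succ (succ (succ zero))) (fun (x : Nat) => x) (vcons (Nat -> Nat) (succ (succ zero)) (fun (y : Nat) => succ (succ (succ zero))) (vcons (Nat -> Nat) (succ zero) (fun (e : Nat) => succ (succ (succ zero))) (vcons (Nat -> Nat) zero (fun (φ : Nat) => φ) (vnil (Nat -> Nat))))))) (vcons (Nat -> Nat) (succ (succ (succ (succ zero)))) (fun (δ : Nat) => succ (succ (succ (succ (succ (succ (succ (succ (succ zero))))))))) (vcons (Nat -> Nat) (succ (succ (succ zero))) (fun (z : Nat) => z) (vcons (Nat -> Nat) (succ (succ zero)) (fun (ε : Nat) => succ (succ (succ zero))) (vcons (Nat -> Nat) (succ zero) (fun (ν : Nat) => succ (succ (succ zero))) (vcons (Nat -> Nat) zero (fun (o : Nat) => o) (vnil (Nat -> Nat)))))))
observation: 6 normal-order steps separate the term from its normal form.
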